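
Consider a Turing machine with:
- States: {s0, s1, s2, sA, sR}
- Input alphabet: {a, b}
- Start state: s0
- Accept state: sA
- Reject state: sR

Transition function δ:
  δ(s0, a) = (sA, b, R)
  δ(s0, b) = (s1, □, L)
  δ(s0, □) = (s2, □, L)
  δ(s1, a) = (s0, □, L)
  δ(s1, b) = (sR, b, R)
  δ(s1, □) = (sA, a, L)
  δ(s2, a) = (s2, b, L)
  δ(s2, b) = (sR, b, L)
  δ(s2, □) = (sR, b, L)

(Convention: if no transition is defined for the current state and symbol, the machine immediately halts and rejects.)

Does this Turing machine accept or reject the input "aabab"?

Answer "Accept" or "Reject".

Execution trace:
Initial: [s0]aabab
Step 1: δ(s0, a) = (sA, b, R) → b[sA]abab

The machine reaches the accept state sA and halts.

Answer: Accept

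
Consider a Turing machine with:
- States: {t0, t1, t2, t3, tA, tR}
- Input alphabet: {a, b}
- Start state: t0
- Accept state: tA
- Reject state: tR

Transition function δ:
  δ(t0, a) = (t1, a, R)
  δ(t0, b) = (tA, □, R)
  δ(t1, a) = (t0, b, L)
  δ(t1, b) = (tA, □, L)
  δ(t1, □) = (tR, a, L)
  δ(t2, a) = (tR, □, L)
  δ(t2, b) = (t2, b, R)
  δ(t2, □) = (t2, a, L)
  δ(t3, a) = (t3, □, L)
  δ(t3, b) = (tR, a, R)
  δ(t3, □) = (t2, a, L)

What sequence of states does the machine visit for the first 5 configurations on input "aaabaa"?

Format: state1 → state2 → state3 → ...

Execution trace:
Initial: [t0]aaabaa
Step 1: δ(t0, a) = (t1, a, R) → a[t1]aabaa
Step 2: δ(t1, a) = (t0, b, L) → [t0]ababaa
Step 3: δ(t0, a) = (t1, a, R) → a[t1]babaa
Step 4: δ(t1, b) = (tA, □, L) → [tA]a□abaa

The machine reaches the accept state tA and halts.

State sequence: t0 → t1 → t0 → t1 → tA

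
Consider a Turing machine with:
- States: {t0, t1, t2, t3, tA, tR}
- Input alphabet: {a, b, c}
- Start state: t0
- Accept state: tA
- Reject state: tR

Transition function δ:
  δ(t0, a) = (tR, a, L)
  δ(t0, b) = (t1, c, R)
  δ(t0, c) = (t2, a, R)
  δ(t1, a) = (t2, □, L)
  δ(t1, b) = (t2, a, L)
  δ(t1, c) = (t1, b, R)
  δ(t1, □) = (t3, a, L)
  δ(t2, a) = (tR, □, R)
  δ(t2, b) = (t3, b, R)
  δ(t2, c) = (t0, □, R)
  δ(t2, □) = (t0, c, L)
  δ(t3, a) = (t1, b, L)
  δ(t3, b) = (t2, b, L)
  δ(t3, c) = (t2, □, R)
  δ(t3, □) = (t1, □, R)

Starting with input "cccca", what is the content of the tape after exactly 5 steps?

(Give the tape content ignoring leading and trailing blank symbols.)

Execution trace:
Initial: [t0]cccca
Step 1: δ(t0, c) = (t2, a, R) → a[t2]ccca
Step 2: δ(t2, c) = (t0, □, R) → a□[t0]cca
Step 3: δ(t0, c) = (t2, a, R) → a□a[t2]ca
Step 4: δ(t2, c) = (t0, □, R) → a□a□[t0]a
Step 5: δ(t0, a) = (tR, a, L) → a□a[tR]□a

The machine reaches the reject state tR and halts.

After 5 steps, the tape (ignoring leading/trailing blanks) is: a□a□a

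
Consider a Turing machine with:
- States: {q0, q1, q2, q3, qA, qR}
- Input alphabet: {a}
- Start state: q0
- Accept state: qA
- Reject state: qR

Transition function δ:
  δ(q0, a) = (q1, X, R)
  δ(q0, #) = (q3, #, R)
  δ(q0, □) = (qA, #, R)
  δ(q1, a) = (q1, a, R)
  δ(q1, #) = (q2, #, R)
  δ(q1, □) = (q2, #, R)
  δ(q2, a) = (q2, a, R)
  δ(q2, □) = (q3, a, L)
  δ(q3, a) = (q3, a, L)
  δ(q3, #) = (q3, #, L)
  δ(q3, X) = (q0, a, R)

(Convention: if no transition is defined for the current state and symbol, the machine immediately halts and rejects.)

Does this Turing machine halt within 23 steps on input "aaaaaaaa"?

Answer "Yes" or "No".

Execution trace:
Initial: [q0]aaaaaaaa
Step 1: δ(q0, a) = (q1, X, R) → X[q1]aaaaaaa
Step 2: δ(q1, a) = (q1, a, R) → Xa[q1]aaaaaa
Step 3: δ(q1, a) = (q1, a, R) → Xaa[q1]aaaaa
Step 4: δ(q1, a) = (q1, a, R) → Xaaa[q1]aaaa
Step 5: δ(q1, a) = (q1, a, R) → Xaaaa[q1]aaa
Step 6: δ(q1, a) = (q1, a, R) → Xaaaaa[q1]aa
Step 7: δ(q1, a) = (q1, a, R) → Xaaaaaa[q1]a
Step 8: δ(q1, a) = (q1, a, R) → Xaaaaaaa[q1]□
Step 9: δ(q1, □) = (q2, #, R) → Xaaaaaaa#[q2]□
Step 10: δ(q2, □) = (q3, a, L) → Xaaaaaaa[q3]#a
Step 11: δ(q3, #) = (q3, #, L) → Xaaaaaa[q3]a#a
Step 12: δ(q3, a) = (q3, a, L) → Xaaaaa[q3]aa#a
Step 13: δ(q3, a) = (q3, a, L) → Xaaaa[q3]aaa#a
Step 14: δ(q3, a) = (q3, a, L) → Xaaa[q3]aaaa#a
Step 15: δ(q3, a) = (q3, a, L) → Xaa[q3]aaaaa#a
Step 16: δ(q3, a) = (q3, a, L) → Xa[q3]aaaaaa#a
Step 17: δ(q3, a) = (q3, a, L) → X[q3]aaaaaaa#a
Step 18: δ(q3, a) = (q3, a, L) → [q3]Xaaaaaaa#a
Step 19: δ(q3, X) = (q0, a, R) → a[q0]aaaaaaa#a
Step 20: δ(q0, a) = (q1, X, R) → aX[q1]aaaaaa#a
Step 21: δ(q1, a) = (q1, a, R) → aXa[q1]aaaaa#a
Step 22: δ(q1, a) = (q1, a, R) → aXaa[q1]aaaa#a
Step 23: δ(q1, a) = (q1, a, R) → aXaaa[q1]aaa#a

The machine has not reached a halting state after 23 steps.
The machine did not halt within the 23-step bound.

Answer: No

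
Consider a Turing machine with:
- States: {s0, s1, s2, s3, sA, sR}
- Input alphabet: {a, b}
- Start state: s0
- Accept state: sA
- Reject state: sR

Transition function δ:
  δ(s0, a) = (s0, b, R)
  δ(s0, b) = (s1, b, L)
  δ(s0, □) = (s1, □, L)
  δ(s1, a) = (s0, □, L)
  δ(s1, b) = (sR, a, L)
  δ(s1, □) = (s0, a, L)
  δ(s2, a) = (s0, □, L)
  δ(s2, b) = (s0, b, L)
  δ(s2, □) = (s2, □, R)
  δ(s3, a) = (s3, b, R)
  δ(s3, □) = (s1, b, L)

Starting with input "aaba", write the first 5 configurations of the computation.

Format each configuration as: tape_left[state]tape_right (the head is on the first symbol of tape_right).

Transitions applied:
Step 1: δ(s0, a) = (s0, b, R)
Step 2: δ(s0, a) = (s0, b, R)
Step 3: δ(s0, b) = (s1, b, L)
Step 4: δ(s1, b) = (sR, a, L)

The first 5 configurations are:
[s0]aaba ⊢ b[s0]aba ⊢ bb[s0]ba ⊢ b[s1]bba ⊢ [sR]baba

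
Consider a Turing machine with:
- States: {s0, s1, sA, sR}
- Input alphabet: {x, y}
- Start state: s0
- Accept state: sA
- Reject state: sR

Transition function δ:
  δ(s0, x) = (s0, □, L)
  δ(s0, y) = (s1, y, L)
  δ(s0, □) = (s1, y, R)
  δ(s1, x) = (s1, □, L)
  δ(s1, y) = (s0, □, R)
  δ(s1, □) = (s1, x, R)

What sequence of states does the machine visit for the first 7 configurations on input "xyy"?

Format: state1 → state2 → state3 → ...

Execution trace:
Initial: [s0]xyy
Step 1: δ(s0, x) = (s0, □, L) → [s0]□□yy
Step 2: δ(s0, □) = (s1, y, R) → y[s1]□yy
Step 3: δ(s1, □) = (s1, x, R) → yx[s1]yy
Step 4: δ(s1, y) = (s0, □, R) → yx□[s0]y
Step 5: δ(s0, y) = (s1, y, L) → yx[s1]□y
Step 6: δ(s1, □) = (s1, x, R) → yxx[s1]y

State sequence: s0 → s0 → s1 → s1 → s0 → s1 → s1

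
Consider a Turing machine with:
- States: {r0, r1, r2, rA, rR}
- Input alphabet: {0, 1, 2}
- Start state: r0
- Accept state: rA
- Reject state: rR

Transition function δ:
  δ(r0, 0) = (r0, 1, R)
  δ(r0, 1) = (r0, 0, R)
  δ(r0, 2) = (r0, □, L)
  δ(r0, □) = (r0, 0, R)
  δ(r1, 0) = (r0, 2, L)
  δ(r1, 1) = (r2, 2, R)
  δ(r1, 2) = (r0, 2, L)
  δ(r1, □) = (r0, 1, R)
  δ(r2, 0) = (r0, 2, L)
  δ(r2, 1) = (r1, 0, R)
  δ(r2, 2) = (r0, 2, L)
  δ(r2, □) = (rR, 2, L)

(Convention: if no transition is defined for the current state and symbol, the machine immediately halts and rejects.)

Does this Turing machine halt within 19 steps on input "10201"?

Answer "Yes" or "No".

Execution trace:
Initial: [r0]10201
Step 1: δ(r0, 1) = (r0, 0, R) → 0[r0]0201
Step 2: δ(r0, 0) = (r0, 1, R) → 01[r0]201
Step 3: δ(r0, 2) = (r0, □, L) → 0[r0]1□01
Step 4: δ(r0, 1) = (r0, 0, R) → 00[r0]□01
Step 5: δ(r0, □) = (r0, 0, R) → 000[r0]01
Step 6: δ(r0, 0) = (r0, 1, R) → 0001[r0]1
Step 7: δ(r0, 1) = (r0, 0, R) → 00010[r0]□
Step 8: δ(r0, □) = (r0, 0, R) → 000100[r0]□
Step 9: δ(r0, □) = (r0, 0, R) → 0001000[r0]□
Step 10: δ(r0, □) = (r0, 0, R) → 00010000[r0]□
Step 11: δ(r0, □) = (r0, 0, R) → 000100000[r0]□
Step 12: δ(r0, □) = (r0, 0, R) → 0001000000[r0]□
Step 13: δ(r0, □) = (r0, 0, R) → 00010000000[r0]□
Step 14: δ(r0, □) = (r0, 0, R) → 000100000000[r0]□
Step 15: δ(r0, □) = (r0, 0, R) → 0001000000000[r0]□
Step 16: δ(r0, □) = (r0, 0, R) → 00010000000000[r0]□
Step 17: δ(r0, □) = (r0, 0, R) → 000100000000000[r0]□
Step 18: δ(r0, □) = (r0, 0, R) → 0001000000000000[r0]□
Step 19: δ(r0, □) = (r0, 0, R) → 00010000000000000[r0]□

The machine has not reached a halting state after 19 steps.
The machine did not halt within the 19-step bound.

Answer: No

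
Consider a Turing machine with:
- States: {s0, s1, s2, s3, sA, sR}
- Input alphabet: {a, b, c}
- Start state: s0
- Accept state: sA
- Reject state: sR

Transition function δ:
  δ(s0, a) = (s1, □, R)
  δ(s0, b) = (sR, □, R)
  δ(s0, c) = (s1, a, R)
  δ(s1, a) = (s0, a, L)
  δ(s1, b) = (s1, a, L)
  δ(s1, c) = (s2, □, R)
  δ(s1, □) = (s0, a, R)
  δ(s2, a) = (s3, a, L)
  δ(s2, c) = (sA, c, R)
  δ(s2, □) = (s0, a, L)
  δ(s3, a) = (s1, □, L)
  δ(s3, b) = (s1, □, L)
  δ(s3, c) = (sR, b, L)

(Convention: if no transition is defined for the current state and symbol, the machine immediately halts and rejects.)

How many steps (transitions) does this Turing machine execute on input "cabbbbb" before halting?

Execution trace:
Initial: [s0]cabbbbb
Step 1: δ(s0, c) = (s1, a, R) → a[s1]abbbbb
Step 2: δ(s1, a) = (s0, a, L) → [s0]aabbbbb
Step 3: δ(s0, a) = (s1, □, R) → □[s1]abbbbb
Step 4: δ(s1, a) = (s0, a, L) → [s0]□abbbbb

No transition is defined for δ(s0, □). By convention the machine halts and rejects.

The machine executed 4 steps before halting.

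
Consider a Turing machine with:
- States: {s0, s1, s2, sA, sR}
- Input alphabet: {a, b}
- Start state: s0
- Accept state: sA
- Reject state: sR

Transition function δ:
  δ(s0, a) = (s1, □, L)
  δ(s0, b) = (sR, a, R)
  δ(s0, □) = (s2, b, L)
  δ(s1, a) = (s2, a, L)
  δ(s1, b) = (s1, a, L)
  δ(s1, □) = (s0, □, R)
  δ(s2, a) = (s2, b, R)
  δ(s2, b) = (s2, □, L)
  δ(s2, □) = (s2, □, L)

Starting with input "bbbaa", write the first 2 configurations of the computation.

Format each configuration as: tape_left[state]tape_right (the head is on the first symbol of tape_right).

Transitions applied:
Step 1: δ(s0, b) = (sR, a, R)

The first 2 configurations are:
[s0]bbbaa ⊢ a[sR]bbaa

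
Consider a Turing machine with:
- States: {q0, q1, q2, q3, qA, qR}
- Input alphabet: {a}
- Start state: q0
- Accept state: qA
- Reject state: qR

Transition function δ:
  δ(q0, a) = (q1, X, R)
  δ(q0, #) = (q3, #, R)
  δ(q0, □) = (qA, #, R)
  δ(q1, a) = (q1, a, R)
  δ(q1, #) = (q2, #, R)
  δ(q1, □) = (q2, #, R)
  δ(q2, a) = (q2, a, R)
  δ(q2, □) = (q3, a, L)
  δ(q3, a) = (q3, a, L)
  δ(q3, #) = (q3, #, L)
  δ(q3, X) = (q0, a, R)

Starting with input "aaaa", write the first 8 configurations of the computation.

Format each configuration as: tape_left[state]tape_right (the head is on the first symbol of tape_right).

Transitions applied:
Step 1: δ(q0, a) = (q1, X, R)
Step 2: δ(q1, a) = (q1, a, R)
Step 3: δ(q1, a) = (q1, a, R)
Step 4: δ(q1, a) = (q1, a, R)
Step 5: δ(q1, □) = (q2, #, R)
Step 6: δ(q2, □) = (q3, a, L)
Step 7: δ(q3, #) = (q3, #, L)

The first 8 configurations are:
[q0]aaaa ⊢ X[q1]aaa ⊢ Xa[q1]aa ⊢ Xaa[q1]a ⊢ Xaaa[q1]□ ⊢ Xaaa#[q2]□ ⊢ Xaaa[q3]#a ⊢ Xaa[q3]a#a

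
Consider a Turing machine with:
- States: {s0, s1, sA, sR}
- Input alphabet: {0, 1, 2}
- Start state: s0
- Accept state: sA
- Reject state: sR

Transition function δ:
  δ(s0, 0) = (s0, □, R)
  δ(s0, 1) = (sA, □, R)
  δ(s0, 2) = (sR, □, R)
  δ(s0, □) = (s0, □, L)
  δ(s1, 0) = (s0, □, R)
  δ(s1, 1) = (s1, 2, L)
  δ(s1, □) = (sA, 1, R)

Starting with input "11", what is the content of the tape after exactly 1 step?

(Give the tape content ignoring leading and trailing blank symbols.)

Execution trace:
Initial: [s0]11
Step 1: δ(s0, 1) = (sA, □, R) → □[sA]1

The machine reaches the accept state sA and halts.

After 1 step, the tape (ignoring leading/trailing blanks) is: 1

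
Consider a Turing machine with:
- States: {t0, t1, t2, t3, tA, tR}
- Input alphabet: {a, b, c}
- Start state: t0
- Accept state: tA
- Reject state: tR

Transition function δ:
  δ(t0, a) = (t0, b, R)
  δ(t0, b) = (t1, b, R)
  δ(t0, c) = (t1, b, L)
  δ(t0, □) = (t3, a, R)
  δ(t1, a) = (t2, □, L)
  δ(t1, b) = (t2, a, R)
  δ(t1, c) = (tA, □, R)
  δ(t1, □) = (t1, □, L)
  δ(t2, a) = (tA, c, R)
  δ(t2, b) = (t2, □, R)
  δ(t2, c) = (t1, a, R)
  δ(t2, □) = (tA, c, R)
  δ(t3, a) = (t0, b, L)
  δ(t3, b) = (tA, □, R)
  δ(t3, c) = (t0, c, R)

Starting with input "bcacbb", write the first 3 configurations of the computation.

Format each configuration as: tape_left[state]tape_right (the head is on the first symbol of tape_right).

Transitions applied:
Step 1: δ(t0, b) = (t1, b, R)
Step 2: δ(t1, c) = (tA, □, R)

The first 3 configurations are:
[t0]bcacbb ⊢ b[t1]cacbb ⊢ b□[tA]acbb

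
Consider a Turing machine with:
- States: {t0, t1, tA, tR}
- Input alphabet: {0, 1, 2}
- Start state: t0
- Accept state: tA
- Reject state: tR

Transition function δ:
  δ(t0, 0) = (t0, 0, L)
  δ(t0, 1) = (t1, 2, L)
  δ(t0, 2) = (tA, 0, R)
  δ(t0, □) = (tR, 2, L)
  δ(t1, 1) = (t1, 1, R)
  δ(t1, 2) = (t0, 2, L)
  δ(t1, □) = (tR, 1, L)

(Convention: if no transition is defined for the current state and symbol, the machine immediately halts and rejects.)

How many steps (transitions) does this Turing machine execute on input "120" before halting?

Execution trace:
Initial: [t0]120
Step 1: δ(t0, 1) = (t1, 2, L) → [t1]□220
Step 2: δ(t1, □) = (tR, 1, L) → [tR]□1220

The machine reaches the reject state tR and halts.

The machine executed 2 steps before halting.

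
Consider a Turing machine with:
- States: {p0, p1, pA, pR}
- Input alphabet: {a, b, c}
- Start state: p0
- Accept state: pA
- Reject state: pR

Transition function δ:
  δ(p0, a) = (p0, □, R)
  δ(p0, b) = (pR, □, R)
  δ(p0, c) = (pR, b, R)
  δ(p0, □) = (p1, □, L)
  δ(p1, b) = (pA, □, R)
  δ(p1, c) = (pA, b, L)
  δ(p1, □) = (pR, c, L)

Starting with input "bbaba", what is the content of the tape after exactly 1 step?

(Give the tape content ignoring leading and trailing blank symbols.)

Execution trace:
Initial: [p0]bbaba
Step 1: δ(p0, b) = (pR, □, R) → □[pR]baba

The machine reaches the reject state pR and halts.

After 1 step, the tape (ignoring leading/trailing blanks) is: baba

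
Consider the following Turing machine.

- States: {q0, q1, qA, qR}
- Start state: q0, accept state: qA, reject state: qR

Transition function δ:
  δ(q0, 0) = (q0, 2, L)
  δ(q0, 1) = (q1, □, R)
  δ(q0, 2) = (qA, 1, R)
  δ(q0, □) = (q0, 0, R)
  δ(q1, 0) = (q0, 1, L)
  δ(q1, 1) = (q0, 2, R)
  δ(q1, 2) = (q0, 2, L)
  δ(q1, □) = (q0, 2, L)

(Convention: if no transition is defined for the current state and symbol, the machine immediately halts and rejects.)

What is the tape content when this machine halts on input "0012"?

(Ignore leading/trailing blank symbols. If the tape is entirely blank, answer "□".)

Execution trace:
Initial: [q0]0012
Step 1: δ(q0, 0) = (q0, 2, L) → [q0]□2012
Step 2: δ(q0, □) = (q0, 0, R) → 0[q0]2012
Step 3: δ(q0, 2) = (qA, 1, R) → 01[qA]012

The machine reaches the accept state qA and halts.

Final tape (ignoring leading/trailing blanks): 01012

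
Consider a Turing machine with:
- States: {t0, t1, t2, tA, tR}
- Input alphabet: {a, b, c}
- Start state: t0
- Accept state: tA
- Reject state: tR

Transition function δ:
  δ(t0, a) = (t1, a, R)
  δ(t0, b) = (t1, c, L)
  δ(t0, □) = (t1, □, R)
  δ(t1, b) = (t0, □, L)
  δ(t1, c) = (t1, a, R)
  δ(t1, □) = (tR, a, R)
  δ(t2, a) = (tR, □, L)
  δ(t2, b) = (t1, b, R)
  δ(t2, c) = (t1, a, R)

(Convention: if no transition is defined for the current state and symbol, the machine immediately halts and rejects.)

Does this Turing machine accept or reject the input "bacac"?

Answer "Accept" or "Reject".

Execution trace:
Initial: [t0]bacac
Step 1: δ(t0, b) = (t1, c, L) → [t1]□cacac
Step 2: δ(t1, □) = (tR, a, R) → a[tR]cacac

The machine reaches the reject state tR and halts.

Answer: Reject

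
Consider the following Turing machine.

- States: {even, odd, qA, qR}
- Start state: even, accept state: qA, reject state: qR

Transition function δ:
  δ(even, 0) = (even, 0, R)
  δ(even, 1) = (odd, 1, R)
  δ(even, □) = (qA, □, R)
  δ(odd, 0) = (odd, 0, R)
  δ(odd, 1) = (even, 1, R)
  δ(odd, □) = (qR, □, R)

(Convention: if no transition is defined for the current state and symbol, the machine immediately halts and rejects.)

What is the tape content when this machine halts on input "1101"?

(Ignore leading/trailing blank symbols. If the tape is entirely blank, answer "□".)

Execution trace:
Initial: [even]1101
Step 1: δ(even, 1) = (odd, 1, R) → 1[odd]101
Step 2: δ(odd, 1) = (even, 1, R) → 11[even]01
Step 3: δ(even, 0) = (even, 0, R) → 110[even]1
Step 4: δ(even, 1) = (odd, 1, R) → 1101[odd]□
Step 5: δ(odd, □) = (qR, □, R) → 1101□[qR]□

The machine reaches the reject state qR and halts.

Final tape (ignoring leading/trailing blanks): 1101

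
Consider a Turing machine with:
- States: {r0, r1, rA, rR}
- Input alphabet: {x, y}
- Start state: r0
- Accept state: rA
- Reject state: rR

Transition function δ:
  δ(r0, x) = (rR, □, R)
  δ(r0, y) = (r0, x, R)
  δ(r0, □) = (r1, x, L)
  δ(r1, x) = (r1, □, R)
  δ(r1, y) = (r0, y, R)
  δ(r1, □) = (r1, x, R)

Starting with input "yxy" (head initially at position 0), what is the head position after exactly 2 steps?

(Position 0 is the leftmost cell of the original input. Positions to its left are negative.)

Execution trace (head position shown):
Step 0: [r0]yxy  (head at position 0)
Step 1: move right → x[r0]xy  (head at position 1)
Step 2: move right → x□[rR]y  (head at position 2)

After 2 steps, the head is at position 2.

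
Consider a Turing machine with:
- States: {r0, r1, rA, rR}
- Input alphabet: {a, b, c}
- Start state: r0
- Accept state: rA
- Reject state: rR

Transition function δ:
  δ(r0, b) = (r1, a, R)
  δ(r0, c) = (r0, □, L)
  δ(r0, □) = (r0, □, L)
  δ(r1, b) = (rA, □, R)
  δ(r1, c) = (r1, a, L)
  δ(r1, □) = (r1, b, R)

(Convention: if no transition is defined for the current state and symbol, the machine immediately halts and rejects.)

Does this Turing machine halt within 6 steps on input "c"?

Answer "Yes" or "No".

Execution trace:
Initial: [r0]c
Step 1: δ(r0, c) = (r0, □, L) → [r0]□□
Step 2: δ(r0, □) = (r0, □, L) → [r0]□□□
Step 3: δ(r0, □) = (r0, □, L) → [r0]□□□□
Step 4: δ(r0, □) = (r0, □, L) → [r0]□□□□□
Step 5: δ(r0, □) = (r0, □, L) → [r0]□□□□□□
Step 6: δ(r0, □) = (r0, □, L) → [r0]□□□□□□□

The machine has not reached a halting state after 6 steps.
The machine did not halt within the 6-step bound.

Answer: No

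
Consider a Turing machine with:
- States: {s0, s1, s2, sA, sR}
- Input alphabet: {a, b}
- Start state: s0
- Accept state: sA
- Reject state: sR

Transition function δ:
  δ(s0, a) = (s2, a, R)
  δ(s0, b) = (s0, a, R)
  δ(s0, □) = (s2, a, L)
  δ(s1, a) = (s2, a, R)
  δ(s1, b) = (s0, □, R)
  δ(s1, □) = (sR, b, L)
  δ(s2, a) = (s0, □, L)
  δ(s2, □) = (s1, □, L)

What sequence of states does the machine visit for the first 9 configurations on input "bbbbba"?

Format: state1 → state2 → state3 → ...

Execution trace:
Initial: [s0]bbbbba
Step 1: δ(s0, b) = (s0, a, R) → a[s0]bbbba
Step 2: δ(s0, b) = (s0, a, R) → aa[s0]bbba
Step 3: δ(s0, b) = (s0, a, R) → aaa[s0]bba
Step 4: δ(s0, b) = (s0, a, R) → aaaa[s0]ba
Step 5: δ(s0, b) = (s0, a, R) → aaaaa[s0]a
Step 6: δ(s0, a) = (s2, a, R) → aaaaaa[s2]□
Step 7: δ(s2, □) = (s1, □, L) → aaaaa[s1]a□
Step 8: δ(s1, a) = (s2, a, R) → aaaaaa[s2]□

State sequence: s0 → s0 → s0 → s0 → s0 → s0 → s2 → s1 → s2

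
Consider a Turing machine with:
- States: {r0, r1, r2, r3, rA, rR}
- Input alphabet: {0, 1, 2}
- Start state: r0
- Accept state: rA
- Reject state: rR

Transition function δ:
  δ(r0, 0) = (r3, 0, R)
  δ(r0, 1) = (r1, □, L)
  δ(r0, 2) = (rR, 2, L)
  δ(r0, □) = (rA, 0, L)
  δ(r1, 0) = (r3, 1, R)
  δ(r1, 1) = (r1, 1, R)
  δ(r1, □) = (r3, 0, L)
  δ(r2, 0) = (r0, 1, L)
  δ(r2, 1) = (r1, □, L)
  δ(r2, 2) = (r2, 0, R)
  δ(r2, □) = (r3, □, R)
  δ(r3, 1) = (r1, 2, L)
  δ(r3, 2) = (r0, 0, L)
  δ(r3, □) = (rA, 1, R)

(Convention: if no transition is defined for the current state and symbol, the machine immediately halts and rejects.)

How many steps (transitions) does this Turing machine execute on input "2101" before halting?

Execution trace:
Initial: [r0]2101
Step 1: δ(r0, 2) = (rR, 2, L) → [rR]□2101

The machine reaches the reject state rR and halts.

The machine executed 1 step before halting.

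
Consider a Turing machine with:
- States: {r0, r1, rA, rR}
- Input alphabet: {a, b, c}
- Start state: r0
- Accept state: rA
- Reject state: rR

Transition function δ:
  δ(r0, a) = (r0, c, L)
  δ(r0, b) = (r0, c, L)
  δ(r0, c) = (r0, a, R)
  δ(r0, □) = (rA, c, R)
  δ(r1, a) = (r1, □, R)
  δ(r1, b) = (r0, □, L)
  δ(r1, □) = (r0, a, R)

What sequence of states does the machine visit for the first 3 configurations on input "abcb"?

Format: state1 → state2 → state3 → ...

Execution trace:
Initial: [r0]abcb
Step 1: δ(r0, a) = (r0, c, L) → [r0]□cbcb
Step 2: δ(r0, □) = (rA, c, R) → c[rA]cbcb

The machine reaches the accept state rA and halts.

State sequence: r0 → r0 → rA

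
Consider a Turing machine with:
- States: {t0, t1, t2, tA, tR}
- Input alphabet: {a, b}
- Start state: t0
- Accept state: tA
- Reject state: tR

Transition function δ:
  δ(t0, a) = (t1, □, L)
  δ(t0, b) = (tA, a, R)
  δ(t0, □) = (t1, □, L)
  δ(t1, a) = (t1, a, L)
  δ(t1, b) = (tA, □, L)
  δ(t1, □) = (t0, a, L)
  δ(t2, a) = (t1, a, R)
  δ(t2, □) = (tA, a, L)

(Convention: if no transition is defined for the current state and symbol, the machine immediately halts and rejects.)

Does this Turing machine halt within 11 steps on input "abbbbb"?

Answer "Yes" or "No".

Execution trace:
Initial: [t0]abbbbb
Step 1: δ(t0, a) = (t1, □, L) → [t1]□□bbbbb
Step 2: δ(t1, □) = (t0, a, L) → [t0]□a□bbbbb
Step 3: δ(t0, □) = (t1, □, L) → [t1]□□a□bbbbb
Step 4: δ(t1, □) = (t0, a, L) → [t0]□a□a□bbbbb
Step 5: δ(t0, □) = (t1, □, L) → [t1]□□a□a□bbbbb
Step 6: δ(t1, □) = (t0, a, L) → [t0]□a□a□a□bbbbb
Step 7: δ(t0, □) = (t1, □, L) → [t1]□□a□a□a□bbbbb
Step 8: δ(t1, □) = (t0, a, L) → [t0]□a□a□a□a□bbbbb
Step 9: δ(t0, □) = (t1, □, L) → [t1]□□a□a□a□a□bbbbb
Step 10: δ(t1, □) = (t0, a, L) → [t0]□a□a□a□a□a□bbbbb
Step 11: δ(t0, □) = (t1, □, L) → [t1]□□a□a□a□a□a□bbbbb

The machine has not reached a halting state after 11 steps.
The machine did not halt within the 11-step bound.

Answer: No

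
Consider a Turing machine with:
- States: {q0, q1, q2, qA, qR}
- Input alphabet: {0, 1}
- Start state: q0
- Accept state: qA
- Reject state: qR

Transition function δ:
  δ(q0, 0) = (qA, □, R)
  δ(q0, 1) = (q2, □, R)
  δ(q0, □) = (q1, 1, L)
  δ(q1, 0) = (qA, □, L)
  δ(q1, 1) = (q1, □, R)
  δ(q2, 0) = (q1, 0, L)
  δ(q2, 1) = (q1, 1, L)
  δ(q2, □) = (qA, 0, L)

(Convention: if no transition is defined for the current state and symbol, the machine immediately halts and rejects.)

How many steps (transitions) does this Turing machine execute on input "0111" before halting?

Execution trace:
Initial: [q0]0111
Step 1: δ(q0, 0) = (qA, □, R) → □[qA]111

The machine reaches the accept state qA and halts.

The machine executed 1 step before halting.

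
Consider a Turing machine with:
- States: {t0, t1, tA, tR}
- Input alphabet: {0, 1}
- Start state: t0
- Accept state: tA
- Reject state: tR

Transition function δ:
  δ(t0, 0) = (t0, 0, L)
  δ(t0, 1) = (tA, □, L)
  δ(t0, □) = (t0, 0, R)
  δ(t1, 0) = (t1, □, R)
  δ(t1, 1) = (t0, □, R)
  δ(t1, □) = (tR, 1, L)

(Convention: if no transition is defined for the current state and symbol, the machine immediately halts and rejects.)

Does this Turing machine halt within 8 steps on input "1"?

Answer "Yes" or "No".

Execution trace:
Initial: [t0]1
Step 1: δ(t0, 1) = (tA, □, L) → [tA]□□

The machine reaches the accept state tA and halts.
The machine halted after 1 step (within the 8-step bound).

Answer: Yes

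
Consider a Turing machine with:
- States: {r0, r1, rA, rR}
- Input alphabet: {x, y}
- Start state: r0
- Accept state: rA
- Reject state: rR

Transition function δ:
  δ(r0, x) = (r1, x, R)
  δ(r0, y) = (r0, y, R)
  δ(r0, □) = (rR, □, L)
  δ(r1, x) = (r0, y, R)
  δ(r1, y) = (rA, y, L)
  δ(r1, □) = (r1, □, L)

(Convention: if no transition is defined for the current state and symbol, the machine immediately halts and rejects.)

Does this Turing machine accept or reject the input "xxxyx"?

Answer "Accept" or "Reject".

Execution trace:
Initial: [r0]xxxyx
Step 1: δ(r0, x) = (r1, x, R) → x[r1]xxyx
Step 2: δ(r1, x) = (r0, y, R) → xy[r0]xyx
Step 3: δ(r0, x) = (r1, x, R) → xyx[r1]yx
Step 4: δ(r1, y) = (rA, y, L) → xy[rA]xyx

The machine reaches the accept state rA and halts.

Answer: Accept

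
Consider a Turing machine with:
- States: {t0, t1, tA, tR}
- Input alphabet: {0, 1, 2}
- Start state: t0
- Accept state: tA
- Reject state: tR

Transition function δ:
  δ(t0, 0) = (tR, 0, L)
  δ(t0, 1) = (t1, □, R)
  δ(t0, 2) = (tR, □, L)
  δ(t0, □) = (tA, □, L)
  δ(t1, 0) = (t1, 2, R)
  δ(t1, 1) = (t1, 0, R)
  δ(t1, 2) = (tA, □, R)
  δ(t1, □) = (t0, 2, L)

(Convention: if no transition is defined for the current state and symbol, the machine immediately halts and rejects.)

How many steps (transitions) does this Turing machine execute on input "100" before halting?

Execution trace:
Initial: [t0]100
Step 1: δ(t0, 1) = (t1, □, R) → □[t1]00
Step 2: δ(t1, 0) = (t1, 2, R) → □2[t1]0
Step 3: δ(t1, 0) = (t1, 2, R) → □22[t1]□
Step 4: δ(t1, □) = (t0, 2, L) → □2[t0]22
Step 5: δ(t0, 2) = (tR, □, L) → □[tR]2□2

The machine reaches the reject state tR and halts.

The machine executed 5 steps before halting.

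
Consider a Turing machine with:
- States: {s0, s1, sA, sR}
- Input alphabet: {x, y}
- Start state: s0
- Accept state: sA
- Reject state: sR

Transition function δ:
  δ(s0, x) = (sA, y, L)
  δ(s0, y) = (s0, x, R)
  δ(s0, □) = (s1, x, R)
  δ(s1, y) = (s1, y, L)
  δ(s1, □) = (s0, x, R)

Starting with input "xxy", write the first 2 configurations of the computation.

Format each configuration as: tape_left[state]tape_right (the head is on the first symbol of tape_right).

Transitions applied:
Step 1: δ(s0, x) = (sA, y, L)

The first 2 configurations are:
[s0]xxy ⊢ [sA]□yxy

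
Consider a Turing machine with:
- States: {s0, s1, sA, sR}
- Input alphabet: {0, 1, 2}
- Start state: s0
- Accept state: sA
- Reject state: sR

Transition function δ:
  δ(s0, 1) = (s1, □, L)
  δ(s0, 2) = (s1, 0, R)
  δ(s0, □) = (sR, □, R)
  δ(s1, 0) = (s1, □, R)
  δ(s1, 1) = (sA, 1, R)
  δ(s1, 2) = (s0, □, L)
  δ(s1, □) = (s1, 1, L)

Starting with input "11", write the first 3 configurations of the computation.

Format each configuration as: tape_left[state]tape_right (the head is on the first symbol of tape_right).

Transitions applied:
Step 1: δ(s0, 1) = (s1, □, L)
Step 2: δ(s1, □) = (s1, 1, L)

The first 3 configurations are:
[s0]11 ⊢ [s1]□□1 ⊢ [s1]□1□1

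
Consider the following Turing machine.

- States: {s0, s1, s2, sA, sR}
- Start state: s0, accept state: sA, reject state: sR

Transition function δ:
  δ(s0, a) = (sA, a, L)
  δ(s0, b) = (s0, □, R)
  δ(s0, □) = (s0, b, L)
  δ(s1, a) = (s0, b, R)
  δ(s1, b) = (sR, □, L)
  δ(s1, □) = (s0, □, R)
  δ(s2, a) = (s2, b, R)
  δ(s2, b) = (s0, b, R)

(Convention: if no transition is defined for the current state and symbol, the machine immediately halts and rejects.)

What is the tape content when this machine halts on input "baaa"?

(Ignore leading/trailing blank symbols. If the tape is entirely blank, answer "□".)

Execution trace:
Initial: [s0]baaa
Step 1: δ(s0, b) = (s0, □, R) → □[s0]aaa
Step 2: δ(s0, a) = (sA, a, L) → [sA]□aaa

The machine reaches the accept state sA and halts.

Final tape (ignoring leading/trailing blanks): aaa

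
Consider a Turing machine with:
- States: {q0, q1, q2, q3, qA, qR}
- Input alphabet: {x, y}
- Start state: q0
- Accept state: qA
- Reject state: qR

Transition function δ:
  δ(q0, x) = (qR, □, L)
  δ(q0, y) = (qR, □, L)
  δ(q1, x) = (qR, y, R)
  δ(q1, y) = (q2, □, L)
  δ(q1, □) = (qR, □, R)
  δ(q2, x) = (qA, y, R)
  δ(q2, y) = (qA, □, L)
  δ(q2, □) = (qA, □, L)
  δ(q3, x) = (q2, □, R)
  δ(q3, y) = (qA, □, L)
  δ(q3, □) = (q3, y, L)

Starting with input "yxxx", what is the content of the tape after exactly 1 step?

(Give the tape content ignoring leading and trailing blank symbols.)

Execution trace:
Initial: [q0]yxxx
Step 1: δ(q0, y) = (qR, □, L) → [qR]□□xxx

The machine reaches the reject state qR and halts.

After 1 step, the tape (ignoring leading/trailing blanks) is: xxx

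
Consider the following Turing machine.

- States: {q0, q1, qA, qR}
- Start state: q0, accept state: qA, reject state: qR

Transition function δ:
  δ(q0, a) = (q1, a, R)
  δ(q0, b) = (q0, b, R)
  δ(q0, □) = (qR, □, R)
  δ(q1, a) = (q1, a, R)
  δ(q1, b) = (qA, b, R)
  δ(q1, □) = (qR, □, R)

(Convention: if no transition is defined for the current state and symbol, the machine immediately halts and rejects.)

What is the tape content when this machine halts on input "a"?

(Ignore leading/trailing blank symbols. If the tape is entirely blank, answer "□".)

Execution trace:
Initial: [q0]a
Step 1: δ(q0, a) = (q1, a, R) → a[q1]□
Step 2: δ(q1, □) = (qR, □, R) → a□[qR]□

The machine reaches the reject state qR and halts.

Final tape (ignoring leading/trailing blanks): a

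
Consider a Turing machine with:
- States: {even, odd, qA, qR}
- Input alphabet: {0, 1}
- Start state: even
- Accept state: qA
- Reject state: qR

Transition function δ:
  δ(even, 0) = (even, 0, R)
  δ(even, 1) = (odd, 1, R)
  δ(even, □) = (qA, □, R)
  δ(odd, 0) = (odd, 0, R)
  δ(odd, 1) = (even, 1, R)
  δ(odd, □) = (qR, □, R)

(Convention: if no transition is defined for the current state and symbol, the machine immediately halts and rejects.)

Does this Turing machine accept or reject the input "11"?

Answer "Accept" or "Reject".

Execution trace:
Initial: [even]11
Step 1: δ(even, 1) = (odd, 1, R) → 1[odd]1
Step 2: δ(odd, 1) = (even, 1, R) → 11[even]□
Step 3: δ(even, □) = (qA, □, R) → 11□[qA]□

The machine reaches the accept state qA and halts.

Answer: Accept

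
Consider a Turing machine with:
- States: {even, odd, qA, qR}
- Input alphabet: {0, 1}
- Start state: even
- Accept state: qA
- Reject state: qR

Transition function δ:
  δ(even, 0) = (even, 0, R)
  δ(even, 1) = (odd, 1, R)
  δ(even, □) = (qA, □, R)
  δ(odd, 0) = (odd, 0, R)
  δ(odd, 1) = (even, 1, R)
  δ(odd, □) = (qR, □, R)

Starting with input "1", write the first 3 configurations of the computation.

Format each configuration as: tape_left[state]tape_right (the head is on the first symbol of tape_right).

Transitions applied:
Step 1: δ(even, 1) = (odd, 1, R)
Step 2: δ(odd, □) = (qR, □, R)

The first 3 configurations are:
[even]1 ⊢ 1[odd]□ ⊢ 1□[qR]□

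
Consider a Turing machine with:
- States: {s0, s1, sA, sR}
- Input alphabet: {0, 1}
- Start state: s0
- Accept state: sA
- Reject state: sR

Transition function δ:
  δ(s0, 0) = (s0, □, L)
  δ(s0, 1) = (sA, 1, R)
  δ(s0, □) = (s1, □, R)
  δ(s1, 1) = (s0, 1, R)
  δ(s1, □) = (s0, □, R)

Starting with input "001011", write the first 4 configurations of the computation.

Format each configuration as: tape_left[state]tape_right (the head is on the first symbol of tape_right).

Transitions applied:
Step 1: δ(s0, 0) = (s0, □, L)
Step 2: δ(s0, □) = (s1, □, R)
Step 3: δ(s1, □) = (s0, □, R)

The first 4 configurations are:
[s0]001011 ⊢ [s0]□□01011 ⊢ □[s1]□01011 ⊢ □□[s0]01011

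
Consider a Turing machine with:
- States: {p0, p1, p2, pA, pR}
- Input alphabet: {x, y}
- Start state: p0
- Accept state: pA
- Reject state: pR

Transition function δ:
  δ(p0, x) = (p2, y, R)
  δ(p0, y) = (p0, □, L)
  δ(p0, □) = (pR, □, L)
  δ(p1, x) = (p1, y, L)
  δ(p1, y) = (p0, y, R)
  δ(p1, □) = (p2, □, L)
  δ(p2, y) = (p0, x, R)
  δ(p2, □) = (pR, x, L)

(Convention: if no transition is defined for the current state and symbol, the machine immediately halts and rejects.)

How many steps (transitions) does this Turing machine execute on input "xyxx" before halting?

Execution trace:
Initial: [p0]xyxx
Step 1: δ(p0, x) = (p2, y, R) → y[p2]yxx
Step 2: δ(p2, y) = (p0, x, R) → yx[p0]xx
Step 3: δ(p0, x) = (p2, y, R) → yxy[p2]x

No transition is defined for δ(p2, x). By convention the machine halts and rejects.

The machine executed 3 steps before halting.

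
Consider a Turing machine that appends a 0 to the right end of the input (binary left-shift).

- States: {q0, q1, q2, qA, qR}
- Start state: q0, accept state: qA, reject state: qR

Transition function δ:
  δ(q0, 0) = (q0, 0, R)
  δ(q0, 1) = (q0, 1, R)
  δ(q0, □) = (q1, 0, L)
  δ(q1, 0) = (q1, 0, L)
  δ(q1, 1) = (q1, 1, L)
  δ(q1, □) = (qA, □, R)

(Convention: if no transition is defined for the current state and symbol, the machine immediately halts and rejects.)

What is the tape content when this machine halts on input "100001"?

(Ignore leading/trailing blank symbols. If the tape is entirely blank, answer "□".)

Execution trace:
Initial: [q0]100001
Step 1: δ(q0, 1) = (q0, 1, R) → 1[q0]00001
Step 2: δ(q0, 0) = (q0, 0, R) → 10[q0]0001
Step 3: δ(q0, 0) = (q0, 0, R) → 100[q0]001
Step 4: δ(q0, 0) = (q0, 0, R) → 1000[q0]01
Step 5: δ(q0, 0) = (q0, 0, R) → 10000[q0]1
Step 6: δ(q0, 1) = (q0, 1, R) → 100001[q0]□
Step 7: δ(q0, □) = (q1, 0, L) → 10000[q1]10
Step 8: δ(q1, 1) = (q1, 1, L) → 1000[q1]010
Step 9: δ(q1, 0) = (q1, 0, L) → 100[q1]0010
Step 10: δ(q1, 0) = (q1, 0, L) → 10[q1]00010
Step 11: δ(q1, 0) = (q1, 0, L) → 1[q1]000010
Step 12: δ(q1, 0) = (q1, 0, L) → [q1]1000010
Step 13: δ(q1, 1) = (q1, 1, L) → [q1]□1000010
Step 14: δ(q1, □) = (qA, □, R) → □[qA]1000010

The machine reaches the accept state qA and halts.

Final tape (ignoring leading/trailing blanks): 1000010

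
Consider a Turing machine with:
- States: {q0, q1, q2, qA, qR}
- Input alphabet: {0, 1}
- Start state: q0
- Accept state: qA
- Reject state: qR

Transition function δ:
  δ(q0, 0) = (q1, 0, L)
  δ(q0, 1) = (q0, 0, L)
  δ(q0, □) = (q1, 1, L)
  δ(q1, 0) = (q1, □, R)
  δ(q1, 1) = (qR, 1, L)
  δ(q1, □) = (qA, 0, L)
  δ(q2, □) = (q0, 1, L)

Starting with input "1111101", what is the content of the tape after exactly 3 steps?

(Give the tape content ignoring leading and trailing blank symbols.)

Execution trace:
Initial: [q0]1111101
Step 1: δ(q0, 1) = (q0, 0, L) → [q0]□0111101
Step 2: δ(q0, □) = (q1, 1, L) → [q1]□10111101
Step 3: δ(q1, □) = (qA, 0, L) → [qA]□010111101

The machine reaches the accept state qA and halts.

After 3 steps, the tape (ignoring leading/trailing blanks) is: 010111101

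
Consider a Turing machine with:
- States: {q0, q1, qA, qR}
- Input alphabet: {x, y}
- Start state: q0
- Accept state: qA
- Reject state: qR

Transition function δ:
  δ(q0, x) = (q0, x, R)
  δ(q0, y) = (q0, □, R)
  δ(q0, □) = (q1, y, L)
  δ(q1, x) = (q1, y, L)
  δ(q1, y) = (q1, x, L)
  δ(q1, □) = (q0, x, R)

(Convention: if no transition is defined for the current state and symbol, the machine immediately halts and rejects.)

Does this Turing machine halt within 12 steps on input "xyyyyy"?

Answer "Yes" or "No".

Execution trace:
Initial: [q0]xyyyyy
Step 1: δ(q0, x) = (q0, x, R) → x[q0]yyyyy
Step 2: δ(q0, y) = (q0, □, R) → x□[q0]yyyy
Step 3: δ(q0, y) = (q0, □, R) → x□□[q0]yyy
Step 4: δ(q0, y) = (q0, □, R) → x□□□[q0]yy
Step 5: δ(q0, y) = (q0, □, R) → x□□□□[q0]y
Step 6: δ(q0, y) = (q0, □, R) → x□□□□□[q0]□
Step 7: δ(q0, □) = (q1, y, L) → x□□□□[q1]□y
Step 8: δ(q1, □) = (q0, x, R) → x□□□□x[q0]y
Step 9: δ(q0, y) = (q0, □, R) → x□□□□x□[q0]□
Step 10: δ(q0, □) = (q1, y, L) → x□□□□x[q1]□y
Step 11: δ(q1, □) = (q0, x, R) → x□□□□xx[q0]y
Step 12: δ(q0, y) = (q0, □, R) → x□□□□xx□[q0]□

The machine has not reached a halting state after 12 steps.
The machine did not halt within the 12-step bound.

Answer: No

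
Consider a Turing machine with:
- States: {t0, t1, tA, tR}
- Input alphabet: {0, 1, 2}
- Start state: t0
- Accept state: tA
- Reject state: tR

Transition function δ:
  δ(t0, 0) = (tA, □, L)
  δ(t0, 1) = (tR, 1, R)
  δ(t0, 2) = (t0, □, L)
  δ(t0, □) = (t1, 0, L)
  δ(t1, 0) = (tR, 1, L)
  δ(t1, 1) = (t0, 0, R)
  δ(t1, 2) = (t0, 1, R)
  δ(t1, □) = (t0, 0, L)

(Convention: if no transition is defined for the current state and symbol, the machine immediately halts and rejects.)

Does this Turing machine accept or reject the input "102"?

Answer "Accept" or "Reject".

Execution trace:
Initial: [t0]102
Step 1: δ(t0, 1) = (tR, 1, R) → 1[tR]02

The machine reaches the reject state tR and halts.

Answer: Reject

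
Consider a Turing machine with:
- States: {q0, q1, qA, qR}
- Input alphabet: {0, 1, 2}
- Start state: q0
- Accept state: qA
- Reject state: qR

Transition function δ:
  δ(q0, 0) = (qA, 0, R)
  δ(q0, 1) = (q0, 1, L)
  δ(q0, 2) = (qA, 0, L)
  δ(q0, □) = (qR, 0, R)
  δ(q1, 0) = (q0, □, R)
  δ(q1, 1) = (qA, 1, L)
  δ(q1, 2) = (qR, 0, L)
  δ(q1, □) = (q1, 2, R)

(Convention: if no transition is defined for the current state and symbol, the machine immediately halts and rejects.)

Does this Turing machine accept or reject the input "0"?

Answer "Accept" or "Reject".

Execution trace:
Initial: [q0]0
Step 1: δ(q0, 0) = (qA, 0, R) → 0[qA]□

The machine reaches the accept state qA and halts.

Answer: Accept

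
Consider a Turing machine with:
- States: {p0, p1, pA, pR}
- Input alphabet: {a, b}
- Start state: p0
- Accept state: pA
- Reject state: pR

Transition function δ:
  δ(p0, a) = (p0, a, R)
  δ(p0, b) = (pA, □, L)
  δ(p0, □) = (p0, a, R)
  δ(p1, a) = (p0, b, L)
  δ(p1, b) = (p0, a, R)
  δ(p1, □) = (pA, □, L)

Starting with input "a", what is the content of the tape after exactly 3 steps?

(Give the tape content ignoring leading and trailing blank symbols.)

Execution trace:
Initial: [p0]a
Step 1: δ(p0, a) = (p0, a, R) → a[p0]□
Step 2: δ(p0, □) = (p0, a, R) → aa[p0]□
Step 3: δ(p0, □) = (p0, a, R) → aaa[p0]□

After 3 steps, the tape (ignoring leading/trailing blanks) is: aaa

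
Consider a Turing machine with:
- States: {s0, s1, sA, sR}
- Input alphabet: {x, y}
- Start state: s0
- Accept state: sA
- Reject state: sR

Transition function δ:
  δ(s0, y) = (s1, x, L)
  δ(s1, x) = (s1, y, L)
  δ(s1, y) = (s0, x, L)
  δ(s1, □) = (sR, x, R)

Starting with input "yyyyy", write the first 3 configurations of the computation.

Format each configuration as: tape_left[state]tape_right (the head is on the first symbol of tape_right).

Transitions applied:
Step 1: δ(s0, y) = (s1, x, L)
Step 2: δ(s1, □) = (sR, x, R)

The first 3 configurations are:
[s0]yyyyy ⊢ [s1]□xyyyy ⊢ x[sR]xyyyy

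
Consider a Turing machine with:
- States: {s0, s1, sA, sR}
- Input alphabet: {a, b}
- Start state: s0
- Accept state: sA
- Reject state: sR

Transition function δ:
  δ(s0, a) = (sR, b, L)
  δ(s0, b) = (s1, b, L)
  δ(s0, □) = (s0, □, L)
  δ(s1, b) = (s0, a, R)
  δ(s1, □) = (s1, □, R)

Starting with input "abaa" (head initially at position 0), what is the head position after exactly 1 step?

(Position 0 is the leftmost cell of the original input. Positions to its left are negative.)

Execution trace (head position shown):
Step 0: [s0]abaa  (head at position 0)
Step 1: move left → [sR]□bbaa  (head at position -1)

After 1 step, the head is at position -1.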